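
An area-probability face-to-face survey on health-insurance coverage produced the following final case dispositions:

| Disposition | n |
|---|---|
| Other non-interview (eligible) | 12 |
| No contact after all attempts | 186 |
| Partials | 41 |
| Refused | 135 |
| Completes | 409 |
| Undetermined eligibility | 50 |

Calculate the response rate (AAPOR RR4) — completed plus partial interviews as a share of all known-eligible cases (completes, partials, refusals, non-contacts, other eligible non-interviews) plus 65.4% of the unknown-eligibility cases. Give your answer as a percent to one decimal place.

55.2%

Numerator → 409 + 41 = 450
Known eligible → 409 + 41 + 135 + 186 + 12 = 783
Estimated eligible among unknowns → 0.6540 × 50 = 32.70
Denom → 783 + 32.70 = 815.70
RR4 = 450 / 815.70 = 0.5517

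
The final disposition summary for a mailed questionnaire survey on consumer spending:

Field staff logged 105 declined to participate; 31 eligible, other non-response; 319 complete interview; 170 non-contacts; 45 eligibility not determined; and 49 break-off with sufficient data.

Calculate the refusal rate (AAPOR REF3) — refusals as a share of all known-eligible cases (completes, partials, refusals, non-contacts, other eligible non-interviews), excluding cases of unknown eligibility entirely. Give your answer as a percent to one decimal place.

15.6%

Top → 105
Denom → 319 + 49 + 105 + 170 + 31 = 674
REF3 = 105 / 674 = 0.1558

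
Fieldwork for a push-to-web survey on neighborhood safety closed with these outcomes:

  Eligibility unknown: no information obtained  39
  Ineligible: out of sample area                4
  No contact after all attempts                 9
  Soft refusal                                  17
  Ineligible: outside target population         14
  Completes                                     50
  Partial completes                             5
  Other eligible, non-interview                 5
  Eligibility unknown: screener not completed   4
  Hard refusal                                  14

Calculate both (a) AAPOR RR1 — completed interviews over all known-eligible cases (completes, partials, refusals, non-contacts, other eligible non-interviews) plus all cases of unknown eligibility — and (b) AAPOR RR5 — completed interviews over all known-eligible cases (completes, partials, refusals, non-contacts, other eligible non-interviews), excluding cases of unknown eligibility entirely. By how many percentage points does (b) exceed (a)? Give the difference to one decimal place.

Refusals = 14 + 17 = 31
Unknown if eligible = 4 + 39 = 43
Out of scope = 14 + 4 = 18
Numerator = 50
Denom = 50 + 5 + 31 + 9 + 5 + 43 = 143
RR1 = 50 / 143 = 0.3497
Denom = 50 + 5 + 31 + 9 + 5 = 100
RR5 = 50 / 100 = 0.5000
Difference = 50.00 − 34.97 = 15.03 percentage points

15.0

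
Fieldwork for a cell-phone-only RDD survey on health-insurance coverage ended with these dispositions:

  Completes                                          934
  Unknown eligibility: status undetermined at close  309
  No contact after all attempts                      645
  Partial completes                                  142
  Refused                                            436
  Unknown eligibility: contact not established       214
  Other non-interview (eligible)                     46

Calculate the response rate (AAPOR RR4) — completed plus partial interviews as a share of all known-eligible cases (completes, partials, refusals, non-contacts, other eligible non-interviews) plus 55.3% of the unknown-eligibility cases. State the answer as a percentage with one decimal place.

43.2%

Undetermined eligibility = 214 + 309 = 523
Top: 934 + 142 = 1076
Determined eligible: 934 + 142 + 436 + 645 + 46 = 2203
Eligible share of unknowns: 0.5530 × 523 = 289.22
Denom: 2203 + 289.22 = 2492.22
RR4 = 1076 / 2492.22 = 0.4317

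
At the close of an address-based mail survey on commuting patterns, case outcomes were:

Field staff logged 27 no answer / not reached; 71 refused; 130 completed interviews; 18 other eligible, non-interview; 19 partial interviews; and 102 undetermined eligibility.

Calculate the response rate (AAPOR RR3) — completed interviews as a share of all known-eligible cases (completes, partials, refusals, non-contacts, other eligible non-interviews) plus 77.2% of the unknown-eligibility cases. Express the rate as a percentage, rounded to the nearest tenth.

37.8%

Top = 130
Eligible (known) = 130 + 19 + 71 + 27 + 18 = 265
Eligible share of unknowns = 0.7720 × 102 = 78.74
Denom = 265 + 78.74 = 343.74
RR3 = 130 / 343.74 = 0.3782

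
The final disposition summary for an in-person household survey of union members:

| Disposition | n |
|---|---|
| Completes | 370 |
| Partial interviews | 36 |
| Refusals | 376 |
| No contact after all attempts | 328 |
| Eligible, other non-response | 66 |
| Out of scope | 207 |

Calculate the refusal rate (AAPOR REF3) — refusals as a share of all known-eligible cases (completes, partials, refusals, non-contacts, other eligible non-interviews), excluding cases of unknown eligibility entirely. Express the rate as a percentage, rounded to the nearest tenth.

Top: 376
Denom: 370 + 36 + 376 + 328 + 66 = 1176
REF3 = 376 / 1176 = 0.3197

32.0%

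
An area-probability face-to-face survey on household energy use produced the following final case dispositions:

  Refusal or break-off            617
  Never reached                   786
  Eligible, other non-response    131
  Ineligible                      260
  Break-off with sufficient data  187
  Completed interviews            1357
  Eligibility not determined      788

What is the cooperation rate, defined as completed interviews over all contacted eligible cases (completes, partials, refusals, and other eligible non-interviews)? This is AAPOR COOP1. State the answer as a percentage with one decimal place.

Top: 1357
Denom: 1357 + 187 + 617 + 131 = 2292
COOP1 = 1357 / 2292 = 0.5921

59.2%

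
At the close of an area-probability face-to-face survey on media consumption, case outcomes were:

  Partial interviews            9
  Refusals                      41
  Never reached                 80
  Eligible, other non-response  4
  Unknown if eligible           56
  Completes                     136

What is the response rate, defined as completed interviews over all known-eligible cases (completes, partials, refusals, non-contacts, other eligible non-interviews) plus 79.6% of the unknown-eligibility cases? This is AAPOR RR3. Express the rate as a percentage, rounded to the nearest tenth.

43.2%

Num → 136
Determined eligible → 136 + 9 + 41 + 80 + 4 = 270
Eligible share of unknowns → 0.7960 × 56 = 44.58
Denom → 270 + 44.58 = 314.58
RR3 = 136 / 314.58 = 0.4323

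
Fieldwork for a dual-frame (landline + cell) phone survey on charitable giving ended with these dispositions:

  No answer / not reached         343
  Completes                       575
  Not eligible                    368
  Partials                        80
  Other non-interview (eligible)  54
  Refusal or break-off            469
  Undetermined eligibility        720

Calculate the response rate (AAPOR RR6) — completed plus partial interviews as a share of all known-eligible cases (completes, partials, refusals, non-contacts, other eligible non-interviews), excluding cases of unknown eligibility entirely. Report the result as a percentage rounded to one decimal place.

43.1%

Num = 575 + 80 = 655
Denominator = 575 + 80 + 469 + 343 + 54 = 1521
RR6 = 655 / 1521 = 0.4306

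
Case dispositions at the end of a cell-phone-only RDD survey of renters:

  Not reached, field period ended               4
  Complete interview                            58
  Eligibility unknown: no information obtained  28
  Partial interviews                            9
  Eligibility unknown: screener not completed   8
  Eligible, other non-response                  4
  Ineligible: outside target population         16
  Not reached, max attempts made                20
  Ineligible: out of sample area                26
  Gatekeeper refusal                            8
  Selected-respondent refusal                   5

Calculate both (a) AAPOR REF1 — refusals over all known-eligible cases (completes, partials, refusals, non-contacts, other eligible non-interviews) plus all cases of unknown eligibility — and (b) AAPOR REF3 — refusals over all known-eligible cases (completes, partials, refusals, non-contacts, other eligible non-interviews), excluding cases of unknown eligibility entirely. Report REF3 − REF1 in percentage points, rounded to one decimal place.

3.0

Refusals = 8 + 5 = 13
No contact after all attempts = 4 + 20 = 24
Eligibility not determined = 8 + 28 = 36
Screened out, ineligible = 16 + 26 = 42
Top → 13
Base → 58 + 9 + 13 + 24 + 4 + 36 = 144
REF1 = 13 / 144 = 0.0903
Base → 58 + 9 + 13 + 24 + 4 = 108
REF3 = 13 / 108 = 0.1204
Difference = 12.04 − 9.03 = 3.01 percentage points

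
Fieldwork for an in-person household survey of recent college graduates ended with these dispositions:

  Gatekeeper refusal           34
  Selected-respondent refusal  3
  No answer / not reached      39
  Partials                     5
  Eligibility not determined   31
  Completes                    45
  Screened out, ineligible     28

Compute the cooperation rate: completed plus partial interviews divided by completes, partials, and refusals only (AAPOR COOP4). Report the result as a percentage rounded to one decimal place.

57.5%

Declined to participate = 34 + 3 = 37
Top = 45 + 5 = 50
Denom = 45 + 5 + 37 = 87
COOP4 = 50 / 87 = 0.5747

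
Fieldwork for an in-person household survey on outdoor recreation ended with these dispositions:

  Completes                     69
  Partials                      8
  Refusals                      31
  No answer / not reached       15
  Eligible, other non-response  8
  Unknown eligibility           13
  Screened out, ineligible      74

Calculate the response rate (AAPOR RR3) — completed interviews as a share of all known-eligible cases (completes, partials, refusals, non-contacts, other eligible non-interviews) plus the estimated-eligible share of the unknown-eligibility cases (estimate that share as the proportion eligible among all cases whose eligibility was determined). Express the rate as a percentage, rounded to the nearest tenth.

Top = 69
Known eligible = 69 + 8 + 31 + 15 + 8 = 131
e = 131 / (131 + 74) = 131 / 205 = 0.6390
e × U = 0.6390 × 13 = 8.31
Base = 131 + 8.31 = 139.31
RR3 = 69 / 139.31 = 0.4953

49.5%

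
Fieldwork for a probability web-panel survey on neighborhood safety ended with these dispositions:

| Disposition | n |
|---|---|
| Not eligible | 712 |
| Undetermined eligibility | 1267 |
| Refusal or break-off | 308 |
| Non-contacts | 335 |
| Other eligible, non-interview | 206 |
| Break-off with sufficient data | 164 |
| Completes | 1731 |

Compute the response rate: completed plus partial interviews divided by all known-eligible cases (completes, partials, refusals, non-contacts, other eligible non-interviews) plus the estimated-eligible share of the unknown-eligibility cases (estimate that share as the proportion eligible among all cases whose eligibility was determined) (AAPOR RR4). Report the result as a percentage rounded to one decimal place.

50.5%

Numerator = 1731 + 164 = 1895
Known eligible = 1731 + 164 + 308 + 335 + 206 = 2744
e = 2744 / (2744 + 712) = 2744 / 3456 = 0.7940
e × U = 0.7940 × 1267 = 1006.00
Denominator = 2744 + 1006.00 = 3750.00
RR4 = 1895 / 3750.00 = 0.5053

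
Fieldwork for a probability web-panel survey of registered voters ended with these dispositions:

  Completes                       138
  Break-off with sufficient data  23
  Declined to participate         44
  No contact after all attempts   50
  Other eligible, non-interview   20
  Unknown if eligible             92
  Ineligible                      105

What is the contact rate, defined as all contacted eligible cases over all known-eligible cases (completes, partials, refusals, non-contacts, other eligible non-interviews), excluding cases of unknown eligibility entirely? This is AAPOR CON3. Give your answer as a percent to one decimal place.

Num → 138 + 23 + 44 + 20 = 225
Denominator → 138 + 23 + 44 + 50 + 20 = 275
CON3 = 225 / 275 = 0.8182

81.8%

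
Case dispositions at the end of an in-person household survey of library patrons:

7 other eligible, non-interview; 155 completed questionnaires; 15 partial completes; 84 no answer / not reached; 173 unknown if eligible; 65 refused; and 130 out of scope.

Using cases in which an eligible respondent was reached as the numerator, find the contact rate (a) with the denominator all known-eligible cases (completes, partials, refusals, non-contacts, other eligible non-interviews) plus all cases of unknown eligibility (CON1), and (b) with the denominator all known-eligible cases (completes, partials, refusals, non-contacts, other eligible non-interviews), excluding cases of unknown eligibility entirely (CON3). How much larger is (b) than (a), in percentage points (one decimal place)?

25.7

Num: 155 + 15 + 65 + 7 = 242
Denom: 155 + 15 + 65 + 84 + 7 + 173 = 499
CON1 = 242 / 499 = 0.4850
Denom: 155 + 15 + 65 + 84 + 7 = 326
CON3 = 242 / 326 = 0.7423
Difference = 74.23 − 48.50 = 25.73 percentage points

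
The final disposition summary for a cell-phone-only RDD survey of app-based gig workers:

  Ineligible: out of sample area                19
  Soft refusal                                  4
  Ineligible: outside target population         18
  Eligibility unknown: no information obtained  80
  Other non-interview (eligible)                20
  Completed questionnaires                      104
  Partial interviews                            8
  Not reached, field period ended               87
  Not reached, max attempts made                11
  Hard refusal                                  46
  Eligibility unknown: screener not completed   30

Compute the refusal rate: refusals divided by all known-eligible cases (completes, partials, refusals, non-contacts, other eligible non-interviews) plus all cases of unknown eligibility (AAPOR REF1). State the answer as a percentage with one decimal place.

12.8%

Refusal or break-off = 46 + 4 = 50
No answer / not reached = 87 + 11 = 98
Undetermined eligibility = 30 + 80 = 110
Ineligible = 18 + 19 = 37
Numerator: 50
Base: 104 + 8 + 50 + 98 + 20 + 110 = 390
REF1 = 50 / 390 = 0.1282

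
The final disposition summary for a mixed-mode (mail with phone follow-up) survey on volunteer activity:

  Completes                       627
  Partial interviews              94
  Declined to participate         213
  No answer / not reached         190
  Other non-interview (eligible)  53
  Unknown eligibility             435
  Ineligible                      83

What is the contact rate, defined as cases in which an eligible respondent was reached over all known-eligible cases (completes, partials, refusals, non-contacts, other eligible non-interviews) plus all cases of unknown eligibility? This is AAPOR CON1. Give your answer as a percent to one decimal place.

Numerator → 627 + 94 + 213 + 53 = 987
Denominator → 627 + 94 + 213 + 190 + 53 + 435 = 1612
CON1 = 987 / 1612 = 0.6123

61.2%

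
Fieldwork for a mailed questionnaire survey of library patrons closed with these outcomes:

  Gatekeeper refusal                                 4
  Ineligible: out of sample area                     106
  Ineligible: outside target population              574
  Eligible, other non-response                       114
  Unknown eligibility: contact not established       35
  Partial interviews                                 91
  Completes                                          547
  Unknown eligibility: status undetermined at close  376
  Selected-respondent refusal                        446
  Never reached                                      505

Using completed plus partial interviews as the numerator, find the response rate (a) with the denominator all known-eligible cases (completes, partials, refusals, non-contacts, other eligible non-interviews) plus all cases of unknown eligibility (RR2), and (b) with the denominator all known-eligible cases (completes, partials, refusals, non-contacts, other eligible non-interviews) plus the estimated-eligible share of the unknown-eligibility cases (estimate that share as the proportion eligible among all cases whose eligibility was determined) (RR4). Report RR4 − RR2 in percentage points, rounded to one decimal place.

1.8

Refusal or break-off = 4 + 446 = 450
Unknown eligibility = 35 + 376 = 411
Ineligible = 574 + 106 = 680
Numerator: 547 + 91 = 638
Base: 547 + 91 + 450 + 505 + 114 + 411 = 2118
RR2 = 638 / 2118 = 0.3012
Eligible (known): 547 + 91 + 450 + 505 + 114 = 1707
e = 1707 / (1707 + 680) = 1707 / 2387 = 0.7151
e × U: 0.7151 × 411 = 293.91
Base: 1707 + 293.91 = 2000.91
RR4 = 638 / 2000.91 = 0.3189
Difference = 31.89 − 30.12 = 1.77 percentage points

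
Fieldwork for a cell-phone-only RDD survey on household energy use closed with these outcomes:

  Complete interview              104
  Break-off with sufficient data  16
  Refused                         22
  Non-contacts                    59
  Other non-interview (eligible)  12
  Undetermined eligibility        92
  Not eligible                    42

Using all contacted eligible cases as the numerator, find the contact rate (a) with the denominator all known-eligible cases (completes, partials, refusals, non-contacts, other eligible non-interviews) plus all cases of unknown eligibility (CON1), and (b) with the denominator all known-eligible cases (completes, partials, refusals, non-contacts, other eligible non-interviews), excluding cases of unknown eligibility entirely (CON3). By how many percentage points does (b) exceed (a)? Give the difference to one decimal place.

Num = 104 + 16 + 22 + 12 = 154
Base = 104 + 16 + 22 + 59 + 12 + 92 = 305
CON1 = 154 / 305 = 0.5049
Base = 104 + 16 + 22 + 59 + 12 = 213
CON3 = 154 / 213 = 0.7230
Difference = 72.30 − 50.49 = 21.81 percentage points

21.8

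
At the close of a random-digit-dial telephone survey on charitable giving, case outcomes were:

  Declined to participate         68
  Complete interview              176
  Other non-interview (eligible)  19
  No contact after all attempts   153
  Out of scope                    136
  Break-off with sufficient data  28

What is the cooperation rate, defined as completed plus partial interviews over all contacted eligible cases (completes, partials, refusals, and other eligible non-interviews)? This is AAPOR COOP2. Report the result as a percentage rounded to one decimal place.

Top: 176 + 28 = 204
Base: 176 + 28 + 68 + 19 = 291
COOP2 = 204 / 291 = 0.7010

70.1%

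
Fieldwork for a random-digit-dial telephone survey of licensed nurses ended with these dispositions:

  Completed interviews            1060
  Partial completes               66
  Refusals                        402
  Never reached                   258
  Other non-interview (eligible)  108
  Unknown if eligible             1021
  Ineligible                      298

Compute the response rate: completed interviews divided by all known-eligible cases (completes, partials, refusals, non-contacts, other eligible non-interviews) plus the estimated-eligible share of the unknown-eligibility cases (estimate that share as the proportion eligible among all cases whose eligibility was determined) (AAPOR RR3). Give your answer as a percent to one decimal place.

38.2%

Num → 1060
Determined eligible → 1060 + 66 + 402 + 258 + 108 = 1894
e = 1894 / (1894 + 298) = 1894 / 2192 = 0.8641
e × U → 0.8641 × 1021 = 882.25
Denominator → 1894 + 882.25 = 2776.25
RR3 = 1060 / 2776.25 = 0.3818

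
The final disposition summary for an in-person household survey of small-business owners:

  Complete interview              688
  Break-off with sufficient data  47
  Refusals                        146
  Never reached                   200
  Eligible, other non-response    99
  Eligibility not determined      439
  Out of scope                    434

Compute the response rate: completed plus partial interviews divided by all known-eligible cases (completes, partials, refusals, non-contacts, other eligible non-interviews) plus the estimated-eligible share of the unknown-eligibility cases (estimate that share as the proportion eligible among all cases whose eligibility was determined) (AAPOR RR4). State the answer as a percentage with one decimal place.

Top = 688 + 47 = 735
Known eligible = 688 + 47 + 146 + 200 + 99 = 1180
e = 1180 / (1180 + 434) = 1180 / 1614 = 0.7311
e × U = 0.7311 × 439 = 320.95
Denom = 1180 + 320.95 = 1500.95
RR4 = 735 / 1500.95 = 0.4897

49.0%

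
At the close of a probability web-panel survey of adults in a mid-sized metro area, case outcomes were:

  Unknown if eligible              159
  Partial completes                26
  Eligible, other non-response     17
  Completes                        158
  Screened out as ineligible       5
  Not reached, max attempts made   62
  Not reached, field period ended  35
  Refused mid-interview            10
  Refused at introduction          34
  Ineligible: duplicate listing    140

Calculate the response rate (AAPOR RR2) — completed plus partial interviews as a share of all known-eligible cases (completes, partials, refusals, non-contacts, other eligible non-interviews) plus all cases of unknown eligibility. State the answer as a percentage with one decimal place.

36.7%

Refusal or break-off = 34 + 10 = 44
Non-contacts = 35 + 62 = 97
Out of scope = 5 + 140 = 145
Top = 158 + 26 = 184
Denom = 158 + 26 + 44 + 97 + 17 + 159 = 501
RR2 = 184 / 501 = 0.3673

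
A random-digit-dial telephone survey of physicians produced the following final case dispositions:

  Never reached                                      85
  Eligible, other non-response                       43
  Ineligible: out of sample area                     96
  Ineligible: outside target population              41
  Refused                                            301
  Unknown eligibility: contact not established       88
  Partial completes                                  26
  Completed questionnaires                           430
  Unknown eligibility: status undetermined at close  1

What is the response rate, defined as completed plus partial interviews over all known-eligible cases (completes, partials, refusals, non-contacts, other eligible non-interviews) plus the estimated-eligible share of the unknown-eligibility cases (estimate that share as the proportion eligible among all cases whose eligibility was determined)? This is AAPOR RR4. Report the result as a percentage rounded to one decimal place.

Unknown if eligible = 88 + 1 = 89
Screened out, ineligible = 41 + 96 = 137
Numerator → 430 + 26 = 456
Determined eligible → 430 + 26 + 301 + 85 + 43 = 885
e = 885 / (885 + 137) = 885 / 1022 = 0.8659
Eligible share of unknowns → 0.8659 × 89 = 77.07
Base → 885 + 77.07 = 962.07
RR4 = 456 / 962.07 = 0.4740

47.4%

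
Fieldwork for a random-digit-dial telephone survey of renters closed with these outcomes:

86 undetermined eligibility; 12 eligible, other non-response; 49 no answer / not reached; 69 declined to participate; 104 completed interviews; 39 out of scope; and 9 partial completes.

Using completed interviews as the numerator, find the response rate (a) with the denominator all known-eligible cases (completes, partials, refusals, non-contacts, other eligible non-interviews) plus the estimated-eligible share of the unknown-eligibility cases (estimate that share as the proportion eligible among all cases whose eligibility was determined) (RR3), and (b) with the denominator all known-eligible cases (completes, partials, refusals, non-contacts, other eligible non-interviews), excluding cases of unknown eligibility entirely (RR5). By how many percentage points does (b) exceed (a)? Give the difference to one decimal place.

10.0

Numerator → 104
Eligible (known) → 104 + 9 + 69 + 49 + 12 = 243
e = 243 / (243 + 39) = 243 / 282 = 0.8617
e × U → 0.8617 × 86 = 74.11
Base → 243 + 74.11 = 317.11
RR3 = 104 / 317.11 = 0.3280
Base → 104 + 9 + 69 + 49 + 12 = 243
RR5 = 104 / 243 = 0.4280
Difference = 42.80 − 32.80 = 10.00 percentage points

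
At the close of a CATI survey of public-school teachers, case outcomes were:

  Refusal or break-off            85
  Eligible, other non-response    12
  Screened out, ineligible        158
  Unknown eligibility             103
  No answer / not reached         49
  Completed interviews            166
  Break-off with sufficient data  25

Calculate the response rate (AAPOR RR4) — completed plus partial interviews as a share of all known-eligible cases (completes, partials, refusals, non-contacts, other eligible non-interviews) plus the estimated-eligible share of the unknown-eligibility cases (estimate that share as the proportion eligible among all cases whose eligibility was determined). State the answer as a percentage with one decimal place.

Num → 166 + 25 = 191
Known eligible → 166 + 25 + 85 + 49 + 12 = 337
e = 337 / (337 + 158) = 337 / 495 = 0.6808
e × U → 0.6808 × 103 = 70.12
Denominator → 337 + 70.12 = 407.12
RR4 = 191 / 407.12 = 0.4691

46.9%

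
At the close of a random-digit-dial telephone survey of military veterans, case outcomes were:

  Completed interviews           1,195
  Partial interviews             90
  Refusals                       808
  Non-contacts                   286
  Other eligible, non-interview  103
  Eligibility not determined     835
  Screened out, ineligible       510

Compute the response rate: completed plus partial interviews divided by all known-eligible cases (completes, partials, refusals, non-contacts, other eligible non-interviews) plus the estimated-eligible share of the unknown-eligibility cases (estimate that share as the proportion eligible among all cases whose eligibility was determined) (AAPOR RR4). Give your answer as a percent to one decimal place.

Top → 1195 + 90 = 1285
Eligible (known) → 1195 + 90 + 808 + 286 + 103 = 2482
e = 2482 / (2482 + 510) = 2482 / 2992 = 0.8295
e × U → 0.8295 × 835 = 692.63
Base → 2482 + 692.63 = 3174.63
RR4 = 1285 / 3174.63 = 0.4048

40.5%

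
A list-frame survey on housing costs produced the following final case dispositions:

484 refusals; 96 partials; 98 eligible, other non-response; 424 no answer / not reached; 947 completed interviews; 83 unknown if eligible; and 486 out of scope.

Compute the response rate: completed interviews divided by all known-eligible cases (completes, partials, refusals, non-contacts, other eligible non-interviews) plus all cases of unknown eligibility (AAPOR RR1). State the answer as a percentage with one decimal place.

Top → 947
Denominator → 947 + 96 + 484 + 424 + 98 + 83 = 2132
RR1 = 947 / 2132 = 0.4442

44.4%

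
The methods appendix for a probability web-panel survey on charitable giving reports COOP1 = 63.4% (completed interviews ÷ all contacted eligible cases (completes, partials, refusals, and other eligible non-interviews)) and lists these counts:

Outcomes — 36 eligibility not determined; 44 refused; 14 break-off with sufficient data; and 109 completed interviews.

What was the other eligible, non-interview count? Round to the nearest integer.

5

COOP1 = 109 / D = 0.634
D = 109 / 0.634 = 171.9
Rest of base = 167
other eligible, non-interview = 171.9 − 167 ≈ 5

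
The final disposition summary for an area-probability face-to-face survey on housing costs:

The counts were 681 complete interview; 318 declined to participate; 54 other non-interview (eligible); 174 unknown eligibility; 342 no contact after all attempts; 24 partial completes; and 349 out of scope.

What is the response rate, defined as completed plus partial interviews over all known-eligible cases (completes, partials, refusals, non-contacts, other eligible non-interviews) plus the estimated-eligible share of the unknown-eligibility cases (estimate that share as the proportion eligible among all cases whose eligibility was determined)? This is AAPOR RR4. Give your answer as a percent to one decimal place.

45.2%

Num = 681 + 24 = 705
Known eligible = 681 + 24 + 318 + 342 + 54 = 1419
e = 1419 / (1419 + 349) = 1419 / 1768 = 0.8026
Estimated eligible among unknowns = 0.8026 × 174 = 139.65
Denom = 1419 + 139.65 = 1558.65
RR4 = 705 / 1558.65 = 0.4523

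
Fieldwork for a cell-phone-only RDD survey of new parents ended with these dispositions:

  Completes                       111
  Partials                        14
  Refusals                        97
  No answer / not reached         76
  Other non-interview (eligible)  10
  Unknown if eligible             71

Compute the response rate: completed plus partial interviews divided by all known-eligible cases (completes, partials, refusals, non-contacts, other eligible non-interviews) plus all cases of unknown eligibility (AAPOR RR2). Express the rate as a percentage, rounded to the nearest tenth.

Num = 111 + 14 = 125
Denom = 111 + 14 + 97 + 76 + 10 + 71 = 379
RR2 = 125 / 379 = 0.3298

33.0%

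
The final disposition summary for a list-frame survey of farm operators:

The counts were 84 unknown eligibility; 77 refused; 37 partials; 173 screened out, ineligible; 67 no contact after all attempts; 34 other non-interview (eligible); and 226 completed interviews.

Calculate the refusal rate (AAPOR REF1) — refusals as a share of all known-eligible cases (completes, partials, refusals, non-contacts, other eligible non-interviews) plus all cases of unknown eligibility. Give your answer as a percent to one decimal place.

Top → 77
Denominator → 226 + 37 + 77 + 67 + 34 + 84 = 525
REF1 = 77 / 525 = 0.1467

14.7%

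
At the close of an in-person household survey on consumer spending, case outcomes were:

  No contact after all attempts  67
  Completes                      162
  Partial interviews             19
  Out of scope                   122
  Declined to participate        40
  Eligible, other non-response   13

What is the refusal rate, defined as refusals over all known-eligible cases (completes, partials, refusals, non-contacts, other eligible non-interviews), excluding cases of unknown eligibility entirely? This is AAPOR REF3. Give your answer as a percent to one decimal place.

13.3%

Top: 40
Denom: 162 + 19 + 40 + 67 + 13 = 301
REF3 = 40 / 301 = 0.1329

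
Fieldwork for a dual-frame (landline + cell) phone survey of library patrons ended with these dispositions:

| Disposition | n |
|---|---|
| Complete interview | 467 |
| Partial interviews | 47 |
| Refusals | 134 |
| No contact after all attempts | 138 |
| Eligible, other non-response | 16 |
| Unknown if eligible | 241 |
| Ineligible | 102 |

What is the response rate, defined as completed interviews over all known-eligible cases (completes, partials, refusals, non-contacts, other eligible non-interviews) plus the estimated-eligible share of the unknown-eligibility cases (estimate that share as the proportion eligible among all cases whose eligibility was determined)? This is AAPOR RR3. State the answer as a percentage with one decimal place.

Num = 467
Eligible (known) = 467 + 47 + 134 + 138 + 16 = 802
e = 802 / (802 + 102) = 802 / 904 = 0.8872
Eligible share of unknowns = 0.8872 × 241 = 213.82
Base = 802 + 213.82 = 1015.82
RR3 = 467 / 1015.82 = 0.4597

46.0%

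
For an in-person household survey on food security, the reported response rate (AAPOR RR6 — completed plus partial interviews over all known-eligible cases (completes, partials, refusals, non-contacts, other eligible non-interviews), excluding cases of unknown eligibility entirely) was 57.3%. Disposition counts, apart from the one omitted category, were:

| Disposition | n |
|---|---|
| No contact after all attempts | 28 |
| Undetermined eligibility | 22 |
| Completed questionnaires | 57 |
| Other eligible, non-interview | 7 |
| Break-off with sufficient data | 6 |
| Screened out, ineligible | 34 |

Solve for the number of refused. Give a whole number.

Top = 57 + 6 = 63
RR6 = 63 / D = 0.573
D = 63 / 0.573 = 109.9
Rest of base = 98
refused = 109.9 − 98 ≈ 12

12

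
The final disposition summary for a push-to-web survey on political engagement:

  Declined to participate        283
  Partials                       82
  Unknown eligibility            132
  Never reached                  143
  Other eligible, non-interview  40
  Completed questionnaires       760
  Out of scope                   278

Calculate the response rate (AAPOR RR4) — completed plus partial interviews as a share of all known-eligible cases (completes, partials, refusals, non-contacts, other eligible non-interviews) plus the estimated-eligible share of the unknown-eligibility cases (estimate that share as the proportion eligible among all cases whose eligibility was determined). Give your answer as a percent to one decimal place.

59.4%

Numerator: 760 + 82 = 842
Determined eligible: 760 + 82 + 283 + 143 + 40 = 1308
e = 1308 / (1308 + 278) = 1308 / 1586 = 0.8247
Eligible share of unknowns: 0.8247 × 132 = 108.86
Denom: 1308 + 108.86 = 1416.86
RR4 = 842 / 1416.86 = 0.5943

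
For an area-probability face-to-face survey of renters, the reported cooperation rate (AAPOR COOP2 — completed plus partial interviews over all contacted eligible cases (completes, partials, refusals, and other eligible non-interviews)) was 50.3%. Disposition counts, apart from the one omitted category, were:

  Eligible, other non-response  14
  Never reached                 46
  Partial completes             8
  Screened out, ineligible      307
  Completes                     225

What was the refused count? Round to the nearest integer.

Top = 225 + 8 = 233
COOP2 = 233 / D = 0.503
D = 233 / 0.503 = 463.2
Remaining denominator categories sum to 247
refused = 463.2 − 247 ≈ 216

216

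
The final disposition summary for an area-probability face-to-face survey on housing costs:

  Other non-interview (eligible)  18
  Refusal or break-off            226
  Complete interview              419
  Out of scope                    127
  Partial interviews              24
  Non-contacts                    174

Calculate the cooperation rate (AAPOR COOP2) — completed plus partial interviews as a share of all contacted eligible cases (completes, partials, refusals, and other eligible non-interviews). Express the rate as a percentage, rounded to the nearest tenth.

64.5%

Numerator → 419 + 24 = 443
Base → 419 + 24 + 226 + 18 = 687
COOP2 = 443 / 687 = 0.6448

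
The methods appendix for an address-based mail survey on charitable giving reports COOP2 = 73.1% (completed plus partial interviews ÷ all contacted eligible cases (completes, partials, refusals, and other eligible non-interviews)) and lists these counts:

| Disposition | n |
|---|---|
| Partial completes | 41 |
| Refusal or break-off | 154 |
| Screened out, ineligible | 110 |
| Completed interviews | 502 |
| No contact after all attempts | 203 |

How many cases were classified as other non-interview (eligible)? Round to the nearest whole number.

Numerator → 502 + 41 = 543
COOP2 = 543 / D = 0.731
D = 543 / 0.731 = 742.8
Other denominator terms total 697
other non-interview (eligible) = 742.8 − 697 ≈ 46

46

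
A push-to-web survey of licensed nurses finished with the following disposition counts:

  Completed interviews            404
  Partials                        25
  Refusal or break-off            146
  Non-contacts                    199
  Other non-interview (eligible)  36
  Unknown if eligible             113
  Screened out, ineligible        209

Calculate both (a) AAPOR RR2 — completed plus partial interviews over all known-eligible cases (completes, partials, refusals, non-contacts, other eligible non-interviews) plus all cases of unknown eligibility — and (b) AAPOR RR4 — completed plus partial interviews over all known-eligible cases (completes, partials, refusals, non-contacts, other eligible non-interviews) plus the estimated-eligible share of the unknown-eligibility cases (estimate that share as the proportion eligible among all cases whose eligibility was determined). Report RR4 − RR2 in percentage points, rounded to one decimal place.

1.2

Top → 404 + 25 = 429
Denominator → 404 + 25 + 146 + 199 + 36 + 113 = 923
RR2 = 429 / 923 = 0.4648
Known eligible → 404 + 25 + 146 + 199 + 36 = 810
e = 810 / (810 + 209) = 810 / 1019 = 0.7949
Eligible share of unknowns → 0.7949 × 113 = 89.82
Denominator → 810 + 89.82 = 899.82
RR4 = 429 / 899.82 = 0.4768
Difference = 47.68 − 46.48 = 1.20 percentage points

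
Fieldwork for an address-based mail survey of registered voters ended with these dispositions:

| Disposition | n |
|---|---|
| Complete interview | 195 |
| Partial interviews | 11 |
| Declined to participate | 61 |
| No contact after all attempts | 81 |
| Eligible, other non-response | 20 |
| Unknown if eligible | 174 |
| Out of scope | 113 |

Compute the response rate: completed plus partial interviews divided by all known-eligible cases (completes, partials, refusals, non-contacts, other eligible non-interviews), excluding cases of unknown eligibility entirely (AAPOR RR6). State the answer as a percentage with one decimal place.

Num = 195 + 11 = 206
Denominator = 195 + 11 + 61 + 81 + 20 = 368
RR6 = 206 / 368 = 0.5598

56.0%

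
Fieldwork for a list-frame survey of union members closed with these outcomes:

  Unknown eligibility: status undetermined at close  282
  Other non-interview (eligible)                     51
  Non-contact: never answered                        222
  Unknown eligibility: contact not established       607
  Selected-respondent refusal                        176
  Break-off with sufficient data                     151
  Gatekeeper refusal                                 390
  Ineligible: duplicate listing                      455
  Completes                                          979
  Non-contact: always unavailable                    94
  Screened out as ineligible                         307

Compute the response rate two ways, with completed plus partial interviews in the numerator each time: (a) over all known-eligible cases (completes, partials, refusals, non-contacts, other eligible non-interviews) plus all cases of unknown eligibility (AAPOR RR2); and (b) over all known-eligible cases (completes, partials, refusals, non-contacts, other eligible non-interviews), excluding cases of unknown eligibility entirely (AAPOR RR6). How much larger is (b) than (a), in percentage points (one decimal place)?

16.5

Declined to participate = 390 + 176 = 566
Never reached = 222 + 94 = 316
Unknown eligibility = 607 + 282 = 889
Out of scope = 307 + 455 = 762
Numerator = 979 + 151 = 1130
Denom = 979 + 151 + 566 + 316 + 51 + 889 = 2952
RR2 = 1130 / 2952 = 0.3828
Denom = 979 + 151 + 566 + 316 + 51 = 2063
RR6 = 1130 / 2063 = 0.5477
Difference = 54.77 − 38.28 = 16.49 percentage points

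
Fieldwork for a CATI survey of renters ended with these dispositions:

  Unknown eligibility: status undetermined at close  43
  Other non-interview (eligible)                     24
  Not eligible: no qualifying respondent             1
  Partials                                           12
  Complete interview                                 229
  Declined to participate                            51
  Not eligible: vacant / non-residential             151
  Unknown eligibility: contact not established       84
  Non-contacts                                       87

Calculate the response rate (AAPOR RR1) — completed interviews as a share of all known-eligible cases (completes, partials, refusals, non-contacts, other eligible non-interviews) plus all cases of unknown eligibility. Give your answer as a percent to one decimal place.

Undetermined eligibility = 84 + 43 = 127
Ineligible = 1 + 151 = 152
Num: 229
Denominator: 229 + 12 + 51 + 87 + 24 + 127 = 530
RR1 = 229 / 530 = 0.4321

43.2%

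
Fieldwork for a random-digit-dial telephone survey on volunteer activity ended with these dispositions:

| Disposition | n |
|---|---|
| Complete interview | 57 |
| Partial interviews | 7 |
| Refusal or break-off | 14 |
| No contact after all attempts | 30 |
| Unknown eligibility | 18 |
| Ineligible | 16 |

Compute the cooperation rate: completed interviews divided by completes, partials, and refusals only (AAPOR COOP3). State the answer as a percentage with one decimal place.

Num: 57
Base: 57 + 7 + 14 = 78
COOP3 = 57 / 78 = 0.7308

73.1%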